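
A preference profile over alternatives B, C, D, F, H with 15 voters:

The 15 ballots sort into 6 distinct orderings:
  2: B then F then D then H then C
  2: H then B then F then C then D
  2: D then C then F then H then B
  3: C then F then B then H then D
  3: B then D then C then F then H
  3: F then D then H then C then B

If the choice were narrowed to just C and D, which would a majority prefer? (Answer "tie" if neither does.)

D

Ballots ranking C above D: 2 + 3 = 5.
Ballots ranking D above C: 15 − 5 = 10.
D wins the head-to-head 10–5.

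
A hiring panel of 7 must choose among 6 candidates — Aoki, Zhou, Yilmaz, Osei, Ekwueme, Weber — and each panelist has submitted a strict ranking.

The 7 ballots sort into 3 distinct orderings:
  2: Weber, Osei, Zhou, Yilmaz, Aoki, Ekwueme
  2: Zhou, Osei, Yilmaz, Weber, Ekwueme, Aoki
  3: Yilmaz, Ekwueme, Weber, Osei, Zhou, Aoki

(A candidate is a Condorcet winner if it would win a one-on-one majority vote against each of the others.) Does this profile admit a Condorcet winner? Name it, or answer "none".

Head-to-head results (7 committee members):
Aoki vs Zhou: 0 for Aoki, 7 for Zhou — Zhou by 7–0.
Aoki–Yilmaz: Yilmaz 7–0.
Aoki–Osei: Osei 7–0.
Aoki vs Ekwueme: Ekwueme, 5–2.
Aoki vs Weber: 0 to 7, Weber.
Zhou vs Yilmaz: 2+2 = 4 for Zhou, 3 for Yilmaz — Zhou by 4–3.
Zhou vs Osei: 2 for Zhou, 5 for Osei — Osei by 5–2.
Zhou vs Ekwueme: Zhou is ranked higher on 2+2 = 4 ballots, Ekwueme on 3. Zhou wins 4–3.
Zhou–Weber: Weber 5–2.
Yilmaz vs Osei: 3 to 4, Osei.
Yilmaz vs Ekwueme: Yilmaz preferred on 2+2+3 = 7 ballots; Yilmaz wins 7–0.
Yilmaz vs Weber: Yilmaz, 5–2.
Osei vs Ekwueme: Osei wins 4–3.
Osei vs Weber: Weber wins 5–2.
Ekwueme vs Weber: 3 for Ekwueme, 4 for Weber — Weber by 4–3.
No candidate is unbeaten: Aoki loses to Zhou; Zhou loses to Osei; Yilmaz loses to Zhou; Osei loses to Weber; Ekwueme loses to Zhou; Weber loses to Yilmaz. In particular Zhou beats Yilmaz beats Weber beats Zhou is a majority cycle — no Condorcet winner exists.

none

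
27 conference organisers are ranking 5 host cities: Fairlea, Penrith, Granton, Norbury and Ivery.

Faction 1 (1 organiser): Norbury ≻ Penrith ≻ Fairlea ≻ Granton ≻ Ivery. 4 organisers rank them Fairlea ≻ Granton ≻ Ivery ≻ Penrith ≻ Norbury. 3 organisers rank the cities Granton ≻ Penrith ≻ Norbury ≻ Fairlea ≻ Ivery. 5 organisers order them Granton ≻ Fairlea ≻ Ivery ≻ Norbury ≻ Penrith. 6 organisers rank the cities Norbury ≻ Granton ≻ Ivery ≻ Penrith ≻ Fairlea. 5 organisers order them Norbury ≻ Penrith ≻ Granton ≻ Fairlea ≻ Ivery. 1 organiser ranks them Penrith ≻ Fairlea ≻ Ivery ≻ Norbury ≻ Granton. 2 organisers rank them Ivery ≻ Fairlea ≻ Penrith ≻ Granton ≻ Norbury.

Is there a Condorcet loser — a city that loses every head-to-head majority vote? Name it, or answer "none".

Pairwise majorities:
Fairlea vs Penrith: 11 to 16, Penrith.
Fairlea vs Granton: Fairlea is ranked higher on 1+4+1+2 = 8 ballots, Granton on 19. Granton wins 19–8.
Fairlea–Norbury: Norbury 15–12.
Fairlea vs Ivery: 1+4+3+5+5+1 = 19 for Fairlea, 8 for Ivery — Fairlea by 19–8.
Penrith vs Granton: Granton, 18–9.
Penrith vs Norbury: Norbury, 17–10.
Penrith vs Ivery: Ivery wins 17–10.
Granton–Norbury: Granton 14–13.
Granton vs Ivery: Granton wins 24–3.
Norbury vs Ivery: 1+3+6+5 = 15 for Norbury, 12 for Ivery — Norbury by 15–12.
No city is winless: Fairlea beats Ivery; Penrith beats Fairlea; Granton beats Fairlea; Norbury beats Fairlea; Ivery beats Penrith. There is no Condorcet loser.

none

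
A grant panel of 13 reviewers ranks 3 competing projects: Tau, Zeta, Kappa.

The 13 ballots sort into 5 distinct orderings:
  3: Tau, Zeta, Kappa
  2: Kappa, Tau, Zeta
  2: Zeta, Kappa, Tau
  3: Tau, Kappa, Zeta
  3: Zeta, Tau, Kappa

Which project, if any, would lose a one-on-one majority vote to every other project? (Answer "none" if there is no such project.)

Kappa

Pairwise majorities:
Tau vs Zeta: Tau wins 8–5.
Tau vs Kappa: 9 to 4, Tau.
Zeta vs Kappa: Zeta wins 8–5.
Kappa is beaten in every head-to-head and is the Condorcet loser.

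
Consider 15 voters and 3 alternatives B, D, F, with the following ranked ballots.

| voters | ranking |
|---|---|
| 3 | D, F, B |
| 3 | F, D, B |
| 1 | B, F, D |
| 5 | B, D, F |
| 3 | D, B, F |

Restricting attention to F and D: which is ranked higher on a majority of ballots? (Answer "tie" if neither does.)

Ballots ranking F above D: 3 + 1 = 4.
Ballots ranking D above F: 15 − 4 = 11.
D wins the head-to-head 11–4.

D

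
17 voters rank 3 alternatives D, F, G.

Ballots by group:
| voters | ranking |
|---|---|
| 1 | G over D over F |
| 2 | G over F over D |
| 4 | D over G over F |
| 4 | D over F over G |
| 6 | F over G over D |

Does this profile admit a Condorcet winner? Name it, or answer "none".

none

Check each pair by majority over 17 ballots:
D vs F: 9 to 8, D.
D vs G: 4+4 = 8 for D, 9 for G — G by 9–8.
F vs G: F preferred on 4+6 = 10 ballots; F wins 10–7.
Each alternative drops at least one matchup (D loses to G; F loses to D; G loses to F); the cycle D → F → G → D rules out a Condorcet winner.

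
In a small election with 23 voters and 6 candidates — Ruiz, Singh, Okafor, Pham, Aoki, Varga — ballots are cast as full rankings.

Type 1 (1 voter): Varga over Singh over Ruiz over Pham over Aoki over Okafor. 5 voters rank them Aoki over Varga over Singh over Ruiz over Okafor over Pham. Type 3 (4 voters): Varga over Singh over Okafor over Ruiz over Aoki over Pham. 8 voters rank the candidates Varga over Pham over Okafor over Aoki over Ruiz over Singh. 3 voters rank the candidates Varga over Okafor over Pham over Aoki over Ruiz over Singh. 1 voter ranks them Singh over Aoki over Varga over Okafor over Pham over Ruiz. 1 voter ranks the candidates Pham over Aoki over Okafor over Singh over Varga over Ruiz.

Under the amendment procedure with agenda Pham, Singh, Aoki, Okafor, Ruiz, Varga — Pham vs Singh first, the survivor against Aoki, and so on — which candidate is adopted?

Round 1: Pham vs Singh — 12–11, Pham advances.
Round 2: Pham vs Aoki — 13–10, Pham advances.
Round 3: Pham vs Okafor — 10–13, Okafor advances.
Round 4: Okafor vs Ruiz — 17–6, Okafor advances.
Round 5: Okafor vs Varga — 1–22, Varga advances.
Varga survives the agenda.

Varga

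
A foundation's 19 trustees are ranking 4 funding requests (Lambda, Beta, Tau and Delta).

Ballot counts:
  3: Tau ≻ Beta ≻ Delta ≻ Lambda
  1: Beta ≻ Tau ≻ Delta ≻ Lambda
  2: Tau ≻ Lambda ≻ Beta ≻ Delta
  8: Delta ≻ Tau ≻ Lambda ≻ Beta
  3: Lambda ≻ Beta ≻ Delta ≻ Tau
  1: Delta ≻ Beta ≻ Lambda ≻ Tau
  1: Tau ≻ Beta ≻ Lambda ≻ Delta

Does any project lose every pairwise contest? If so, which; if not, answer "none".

Pairwise majorities:
Lambda vs Beta: Lambda, 13–6.
Lambda vs Tau: Lambda preferred on 3+1 = 4 ballots; Tau wins 15–4.
Lambda vs Delta: Delta wins 13–6.
Beta vs Tau: Tau, 14–5.
Beta vs Delta: Beta preferred on 3+1+2+3+1 = 10 ballots; Beta wins 10–9.
Tau vs Delta: Delta wins 12–7.
No project is winless: Lambda beats Beta; Beta beats Delta; Tau beats Lambda; Delta beats Lambda. There is no Condorcet loser.

none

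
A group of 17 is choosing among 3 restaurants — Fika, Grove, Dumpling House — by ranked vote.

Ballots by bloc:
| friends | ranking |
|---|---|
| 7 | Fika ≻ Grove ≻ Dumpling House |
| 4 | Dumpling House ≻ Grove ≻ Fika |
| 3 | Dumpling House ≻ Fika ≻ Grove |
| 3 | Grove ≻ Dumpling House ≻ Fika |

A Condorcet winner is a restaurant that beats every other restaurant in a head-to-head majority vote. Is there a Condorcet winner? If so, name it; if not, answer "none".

Check each pair by majority over 17 ballots:
Fika vs Grove: 7+3 = 10 for Fika, 7 for Grove — Fika by 10–7.
Fika vs Dumpling House: Fika preferred on 7 ballots; Dumpling House wins 10–7.
Grove vs Dumpling House: 7+3 = 10 for Grove, 7 for Dumpling House — Grove by 10–7.
Each restaurant drops at least one matchup (Fika loses to Dumpling House; Grove loses to Fika; Dumpling House loses to Grove); the cycle Fika beats Grove beats Dumpling House beats Fika rules out a Condorcet winner.

none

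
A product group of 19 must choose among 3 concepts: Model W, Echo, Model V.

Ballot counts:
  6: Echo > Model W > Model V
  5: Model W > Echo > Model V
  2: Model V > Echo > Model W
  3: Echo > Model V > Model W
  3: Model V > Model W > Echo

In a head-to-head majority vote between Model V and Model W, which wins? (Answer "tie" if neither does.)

Model W

Ballots ranking Model V above Model W: 2 + 3 + 3 = 8.
Ballots ranking Model W above Model V: 19 − 8 = 11.
Model W wins the head-to-head 11–8.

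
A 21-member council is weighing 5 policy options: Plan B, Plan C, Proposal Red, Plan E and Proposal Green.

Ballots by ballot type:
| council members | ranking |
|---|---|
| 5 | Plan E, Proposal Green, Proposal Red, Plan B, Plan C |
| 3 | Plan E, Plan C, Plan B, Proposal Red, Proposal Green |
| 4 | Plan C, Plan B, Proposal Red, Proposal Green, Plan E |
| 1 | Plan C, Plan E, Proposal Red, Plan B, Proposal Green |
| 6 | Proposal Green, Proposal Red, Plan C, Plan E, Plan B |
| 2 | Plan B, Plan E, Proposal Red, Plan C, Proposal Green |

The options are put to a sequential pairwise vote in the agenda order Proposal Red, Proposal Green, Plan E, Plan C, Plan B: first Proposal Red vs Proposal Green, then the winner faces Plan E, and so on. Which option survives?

Plan C

Round 1: Proposal Red vs Proposal Green — 10–11, Proposal Green advances.
Round 2: Proposal Green vs Plan E — 10–11, Plan E advances.
Round 3: Plan E vs Plan C — 10–11, Plan C advances.
Round 4: Plan C vs Plan B — 14–7, Plan C advances.
Plan C survives the agenda.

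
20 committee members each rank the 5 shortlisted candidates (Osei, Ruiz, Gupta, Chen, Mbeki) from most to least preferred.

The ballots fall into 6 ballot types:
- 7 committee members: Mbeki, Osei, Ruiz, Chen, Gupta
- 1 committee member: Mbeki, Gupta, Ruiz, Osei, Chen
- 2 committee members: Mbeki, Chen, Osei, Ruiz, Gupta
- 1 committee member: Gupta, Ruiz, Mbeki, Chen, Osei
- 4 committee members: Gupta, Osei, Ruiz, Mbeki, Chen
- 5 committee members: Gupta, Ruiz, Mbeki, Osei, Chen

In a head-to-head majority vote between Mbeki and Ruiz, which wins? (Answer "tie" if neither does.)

tie

Ballots ranking Mbeki above Ruiz: 7 + 1 + 2 = 10.
Ballots ranking Ruiz above Mbeki: 20 − 10 = 10.
10–10: the pair ties.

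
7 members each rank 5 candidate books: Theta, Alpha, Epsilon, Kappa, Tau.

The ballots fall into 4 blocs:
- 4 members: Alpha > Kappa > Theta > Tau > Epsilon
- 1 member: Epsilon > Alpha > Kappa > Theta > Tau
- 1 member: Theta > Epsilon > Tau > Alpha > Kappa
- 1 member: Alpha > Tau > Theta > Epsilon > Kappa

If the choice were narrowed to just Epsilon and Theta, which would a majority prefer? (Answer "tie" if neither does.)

Ballots ranking Epsilon above Theta: 1.
Ballots ranking Theta above Epsilon: 7 − 1 = 6.
Theta wins the head-to-head 6–1.

Theta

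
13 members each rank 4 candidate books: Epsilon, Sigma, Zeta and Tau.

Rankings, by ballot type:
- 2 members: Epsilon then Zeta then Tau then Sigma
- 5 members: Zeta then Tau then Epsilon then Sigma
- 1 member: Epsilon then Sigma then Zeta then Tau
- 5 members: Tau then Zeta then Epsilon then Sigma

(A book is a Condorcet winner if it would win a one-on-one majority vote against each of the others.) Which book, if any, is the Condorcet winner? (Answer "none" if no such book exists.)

Head-to-head results (13 members):
Epsilon–Sigma: Epsilon 13–0.
Epsilon vs Zeta: Zeta wins 10–3.
Epsilon–Tau: Tau 10–3.
Sigma vs Zeta: Zeta wins 12–1.
Sigma vs Tau: Tau wins 12–1.
Zeta vs Tau: Zeta, 8–5.
Zeta beats each of Epsilon, Sigma, Tau — Zeta is the Condorcet winner.

Zeta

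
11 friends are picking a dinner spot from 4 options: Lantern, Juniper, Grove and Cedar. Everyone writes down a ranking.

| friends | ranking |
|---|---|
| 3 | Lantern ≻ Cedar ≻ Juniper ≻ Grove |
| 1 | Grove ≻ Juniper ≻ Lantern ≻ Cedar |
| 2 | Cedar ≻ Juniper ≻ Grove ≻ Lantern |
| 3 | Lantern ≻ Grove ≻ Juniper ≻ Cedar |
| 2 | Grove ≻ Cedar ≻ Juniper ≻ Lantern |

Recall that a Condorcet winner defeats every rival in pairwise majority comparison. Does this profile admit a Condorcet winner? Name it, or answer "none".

Pairwise majorities:
Lantern vs Juniper: Lantern, 6–5.
Lantern vs Grove: Lantern, 6–5.
Lantern–Cedar: Lantern 7–4.
Juniper–Grove: Grove 6–5.
Juniper vs Cedar: Cedar wins 7–4.
Grove vs Cedar: Grove, 6–5.
Only Lantern has no losses; Lantern is the Condorcet winner.

Lantern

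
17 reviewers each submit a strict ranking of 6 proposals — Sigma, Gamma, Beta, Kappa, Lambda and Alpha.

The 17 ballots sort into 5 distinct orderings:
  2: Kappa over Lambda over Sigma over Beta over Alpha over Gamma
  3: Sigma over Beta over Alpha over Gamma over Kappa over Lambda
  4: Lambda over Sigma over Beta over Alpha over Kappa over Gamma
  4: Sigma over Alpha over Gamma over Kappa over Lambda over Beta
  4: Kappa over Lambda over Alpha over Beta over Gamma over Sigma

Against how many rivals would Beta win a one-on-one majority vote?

2

Beta against each rival (17 reviewers):
Beta vs Sigma: Beta preferred on 4 ballots; Sigma wins 13–4.
Beta vs Gamma: 13 to 4, Beta.
Beta vs Kappa: 3+4 = 7 for Beta, 10 for Kappa — Kappa by 10–7.
Beta vs Lambda: Lambda, 14–3.
Beta vs Alpha: 9 to 8, Beta.
Beta beats Gamma, Alpha; loses to Sigma, Kappa, Lambda — 2 pairwise wins.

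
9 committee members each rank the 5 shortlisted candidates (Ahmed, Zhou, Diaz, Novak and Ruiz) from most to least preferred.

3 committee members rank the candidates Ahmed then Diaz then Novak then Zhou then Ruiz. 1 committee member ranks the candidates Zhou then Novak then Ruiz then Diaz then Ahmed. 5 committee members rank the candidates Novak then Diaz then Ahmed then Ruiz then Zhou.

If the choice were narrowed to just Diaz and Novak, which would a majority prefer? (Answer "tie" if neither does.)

Novak

Ballots ranking Diaz above Novak: 3.
Ballots ranking Novak above Diaz: 9 − 3 = 6.
Novak wins the head-to-head 6–3.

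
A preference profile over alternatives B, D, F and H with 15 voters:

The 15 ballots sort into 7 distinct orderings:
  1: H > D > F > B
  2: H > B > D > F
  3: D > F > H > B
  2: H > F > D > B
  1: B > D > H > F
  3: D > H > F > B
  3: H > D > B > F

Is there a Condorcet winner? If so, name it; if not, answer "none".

Check each pair by majority over 15 ballots:
B vs D: D wins 12–3.
B–F: F 9–6.
B vs H: H, 14–1.
D–F: D 13–2.
D vs H: H, 8–7.
F vs H: H, 12–3.
Only H has no losses; H is the Condorcet winner.

H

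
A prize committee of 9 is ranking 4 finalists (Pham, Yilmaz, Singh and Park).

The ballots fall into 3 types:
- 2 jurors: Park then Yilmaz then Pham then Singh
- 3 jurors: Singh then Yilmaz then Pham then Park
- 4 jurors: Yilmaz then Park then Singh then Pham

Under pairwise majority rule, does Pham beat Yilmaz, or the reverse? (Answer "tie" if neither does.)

Yilmaz

No ballot ranks Pham above Yilmaz: 0.
Ballots ranking Yilmaz above Pham: 9 − 0 = 9.
Yilmaz wins the head-to-head 9–0.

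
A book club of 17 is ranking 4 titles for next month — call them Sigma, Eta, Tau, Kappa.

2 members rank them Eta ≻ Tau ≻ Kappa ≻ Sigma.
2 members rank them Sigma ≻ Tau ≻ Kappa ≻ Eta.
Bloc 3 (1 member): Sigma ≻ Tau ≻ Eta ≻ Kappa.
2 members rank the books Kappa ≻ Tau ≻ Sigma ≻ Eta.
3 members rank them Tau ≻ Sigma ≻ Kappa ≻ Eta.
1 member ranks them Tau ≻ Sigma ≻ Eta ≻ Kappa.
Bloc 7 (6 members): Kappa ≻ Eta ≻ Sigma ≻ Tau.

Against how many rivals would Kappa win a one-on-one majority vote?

2

Kappa against each rival (17 members):
Kappa vs Sigma: Kappa preferred on 2+2+6 = 10 ballots; Kappa wins 10–7.
Kappa vs Eta: 2+2+3+6 = 13 for Kappa, 4 for Eta — Kappa by 13–4.
Kappa vs Tau: Tau, 9–8.
Kappa beats Sigma, Eta; loses to Tau — 2 pairwise wins.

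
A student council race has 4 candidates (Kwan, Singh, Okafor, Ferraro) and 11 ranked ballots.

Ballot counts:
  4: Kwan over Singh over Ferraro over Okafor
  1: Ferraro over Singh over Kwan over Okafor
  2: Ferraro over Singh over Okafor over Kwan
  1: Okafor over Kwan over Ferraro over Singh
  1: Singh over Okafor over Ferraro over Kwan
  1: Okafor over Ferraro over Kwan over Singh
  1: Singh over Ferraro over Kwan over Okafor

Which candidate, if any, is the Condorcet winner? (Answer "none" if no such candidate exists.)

none

Check each pair by majority over 11 ballots:
Kwan vs Singh: Kwan is ranked higher on 4+1+1 = 6 ballots, Singh on 5. Kwan wins 6–5.
Kwan vs Okafor: Kwan preferred on 4+1+1 = 6 ballots; Kwan wins 6–5.
Kwan vs Ferraro: 5 to 6, Ferraro.
Singh vs Okafor: Singh preferred on 4+1+2+1+1 = 9 ballots; Singh wins 9–2.
Singh vs Ferraro: Singh is ranked higher on 4+1+1 = 6 ballots, Ferraro on 5. Singh wins 6–5.
Okafor vs Ferraro: Okafor preferred on 1+1+1 = 3 ballots; Ferraro wins 8–3.
No candidate is unbeaten: Kwan loses to Ferraro; Singh loses to Kwan; Okafor loses to Kwan; Ferraro loses to Singh. In particular Kwan > Singh > Ferraro > Kwan is a majority cycle — no Condorcet winner exists.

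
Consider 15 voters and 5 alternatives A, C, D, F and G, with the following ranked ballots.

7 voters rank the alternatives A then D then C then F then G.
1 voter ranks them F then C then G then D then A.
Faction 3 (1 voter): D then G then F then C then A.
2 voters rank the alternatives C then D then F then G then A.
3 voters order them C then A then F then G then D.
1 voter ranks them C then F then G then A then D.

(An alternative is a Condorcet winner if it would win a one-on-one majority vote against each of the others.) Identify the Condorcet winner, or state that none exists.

none

Check each pair by majority over 15 ballots:
A vs C: 7 for A, 8 for C — C by 8–7.
A vs D: A preferred on 7+3+1 = 11 ballots; A wins 11–4.
A vs F: 7+3 = 10 for A, 5 for F — A by 10–5.
A vs G: A is ranked higher on 7+3 = 10 ballots, G on 5. A wins 10–5.
C vs D: C is ranked higher on 1+2+3+1 = 7 ballots, D on 8. D wins 8–7.
C vs F: 7+2+3+1 = 13 for C, 2 for F — C by 13–2.
C vs G: 7+1+2+3+1 = 14 for C, 1 for G — C by 14–1.
D vs F: 7+1+2 = 10 for D, 5 for F — D by 10–5.
D vs G: D preferred on 7+1+2 = 10 ballots; D wins 10–5.
F vs G: 7+1+2+3+1 = 14 for F, 1 for G — F by 14–1.
Each alternative drops at least one matchup (A loses to C; C loses to D; D loses to A; F loses to A; G loses to A); the cycle A → D → C → A rules out a Condorcet winner.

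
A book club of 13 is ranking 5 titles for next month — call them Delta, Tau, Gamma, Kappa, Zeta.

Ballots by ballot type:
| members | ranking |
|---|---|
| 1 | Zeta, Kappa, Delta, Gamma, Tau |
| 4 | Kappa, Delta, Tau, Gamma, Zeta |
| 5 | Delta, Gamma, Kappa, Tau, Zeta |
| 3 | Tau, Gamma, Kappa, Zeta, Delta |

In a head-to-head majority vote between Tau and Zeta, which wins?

Tau

Ballots ranking Tau above Zeta: 4 + 5 + 3 = 12.
Ballots ranking Zeta above Tau: 13 − 12 = 1.
Tau wins the head-to-head 12–1.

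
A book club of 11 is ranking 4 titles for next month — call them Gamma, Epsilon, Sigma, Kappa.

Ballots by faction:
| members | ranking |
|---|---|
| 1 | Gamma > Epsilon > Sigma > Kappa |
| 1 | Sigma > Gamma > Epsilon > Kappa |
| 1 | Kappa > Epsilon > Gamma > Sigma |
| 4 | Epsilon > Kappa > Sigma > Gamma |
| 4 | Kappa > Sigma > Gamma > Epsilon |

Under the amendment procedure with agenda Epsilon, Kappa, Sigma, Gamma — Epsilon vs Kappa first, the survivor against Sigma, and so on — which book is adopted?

Round 1: Epsilon vs Kappa — 6–5, Epsilon advances.
Round 2: Epsilon vs Sigma — 6–5, Epsilon advances.
Round 3: Epsilon vs Gamma — 5–6, Gamma advances.
The agenda winner is Gamma.

Gamma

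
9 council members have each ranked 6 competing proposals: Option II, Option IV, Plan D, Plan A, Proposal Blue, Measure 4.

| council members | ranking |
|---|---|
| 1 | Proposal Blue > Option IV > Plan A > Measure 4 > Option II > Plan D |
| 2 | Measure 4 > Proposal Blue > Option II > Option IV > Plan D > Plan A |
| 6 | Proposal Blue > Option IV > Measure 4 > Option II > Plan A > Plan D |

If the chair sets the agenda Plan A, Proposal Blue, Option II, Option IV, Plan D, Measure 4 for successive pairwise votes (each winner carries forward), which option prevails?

Proposal Blue

Round 1: Plan A vs Proposal Blue — 0–9, Proposal Blue advances.
Round 2: Proposal Blue vs Option II — 9–0, Proposal Blue advances.
Round 3: Proposal Blue vs Option IV — 9–0, Proposal Blue advances.
Round 4: Proposal Blue vs Plan D — 9–0, Proposal Blue advances.
Round 5: Proposal Blue vs Measure 4 — 7–2, Proposal Blue advances.
Proposal Blue survives the agenda.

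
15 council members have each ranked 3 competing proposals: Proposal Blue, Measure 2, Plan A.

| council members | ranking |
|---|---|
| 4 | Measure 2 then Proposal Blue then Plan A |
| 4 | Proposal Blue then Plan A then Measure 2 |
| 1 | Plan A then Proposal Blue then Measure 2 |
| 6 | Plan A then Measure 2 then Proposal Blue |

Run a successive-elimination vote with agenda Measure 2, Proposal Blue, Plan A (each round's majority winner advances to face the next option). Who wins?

Round 1: Measure 2 vs Proposal Blue — 10–5, Measure 2 advances.
Round 2: Measure 2 vs Plan A — 4–11, Plan A advances.
Plan A survives the agenda.

Plan A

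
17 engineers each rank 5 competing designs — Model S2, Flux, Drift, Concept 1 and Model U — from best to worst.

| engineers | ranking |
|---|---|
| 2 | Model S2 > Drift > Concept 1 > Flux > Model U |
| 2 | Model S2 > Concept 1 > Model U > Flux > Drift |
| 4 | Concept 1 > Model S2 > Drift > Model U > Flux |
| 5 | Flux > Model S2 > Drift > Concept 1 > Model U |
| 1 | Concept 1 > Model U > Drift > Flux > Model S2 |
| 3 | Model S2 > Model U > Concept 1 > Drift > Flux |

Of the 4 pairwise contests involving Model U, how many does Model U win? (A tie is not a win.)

Model U against each rival (17 engineers):
Model U vs Model S2: Model U is ranked higher on 1 ballot, Model S2 on 16. Model S2 wins 16–1.
Model U vs Flux: Model U is ranked higher on 2+4+1+3 = 10 ballots, Flux on 7. Model U wins 10–7.
Model U vs Drift: Model U is ranked higher on 2+1+3 = 6 ballots, Drift on 11. Drift wins 11–6.
Model U vs Concept 1: Model U is ranked higher on 3 ballots, Concept 1 on 14. Concept 1 wins 14–3.
Model U beats Flux; loses to Model S2, Drift, Concept 1 — 1 pairwise win.

1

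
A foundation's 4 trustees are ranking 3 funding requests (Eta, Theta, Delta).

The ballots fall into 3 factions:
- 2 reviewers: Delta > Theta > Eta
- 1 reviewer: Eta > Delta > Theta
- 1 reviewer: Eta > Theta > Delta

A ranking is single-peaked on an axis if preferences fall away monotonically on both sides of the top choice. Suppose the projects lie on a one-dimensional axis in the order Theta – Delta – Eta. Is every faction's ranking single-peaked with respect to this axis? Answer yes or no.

Axis positions: Theta=1, Delta=2, Eta=3.
Faction 1 (peak Delta at position 2): ranking walks positions 2-1-3, expanding outward from the peak — single-peaked.
Faction 2 (peak Eta at position 3): ranking walks positions 3-2-1, expanding outward from the peak — single-peaked.
Faction 3: ranking walks positions 3-1-2; Theta is ranked above Delta even though Delta lies between Theta and the peak Eta on the axis — preferences dip and rise again. Not single-peaked.
Faction 3 violates single-peakedness, so the profile is not single-peaked on this axis.

no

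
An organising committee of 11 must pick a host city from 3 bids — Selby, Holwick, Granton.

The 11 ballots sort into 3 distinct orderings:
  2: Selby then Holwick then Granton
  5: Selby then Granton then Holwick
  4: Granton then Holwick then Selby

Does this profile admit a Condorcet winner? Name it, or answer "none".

Head-to-head results (11 organisers):
Selby vs Holwick: Selby, 7–4.
Selby vs Granton: Selby, 7–4.
Holwick–Granton: Granton 9–2.
Selby beats each of Holwick, Granton — Selby is the Condorcet winner.

Selby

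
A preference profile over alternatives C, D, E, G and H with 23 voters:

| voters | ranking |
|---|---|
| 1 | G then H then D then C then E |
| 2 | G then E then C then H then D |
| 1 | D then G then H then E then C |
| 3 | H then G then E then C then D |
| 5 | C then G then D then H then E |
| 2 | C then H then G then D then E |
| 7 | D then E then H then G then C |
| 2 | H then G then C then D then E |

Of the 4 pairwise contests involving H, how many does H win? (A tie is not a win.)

3

H against each rival (23 voters):
H vs C: H preferred on 1+1+3+7+2 = 14 ballots; H wins 14–9.
H vs D: D wins 13–10.
H vs E: H is ranked higher on 1+1+3+5+2+2 = 14 ballots, E on 9. H wins 14–9.
H vs G: H preferred on 3+2+7+2 = 14 ballots; H wins 14–9.
H beats C, E, G; loses to D — 3 pairwise wins.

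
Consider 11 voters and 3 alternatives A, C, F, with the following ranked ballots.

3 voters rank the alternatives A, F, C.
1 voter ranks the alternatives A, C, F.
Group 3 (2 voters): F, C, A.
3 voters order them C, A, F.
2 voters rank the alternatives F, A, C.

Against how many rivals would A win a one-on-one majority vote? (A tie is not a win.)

A against each rival (11 voters):
A vs C: A is ranked higher on 3+1+2 = 6 ballots, C on 5. A wins 6–5.
A vs F: A wins 7–4.
A beats C, F — 2 pairwise wins.

2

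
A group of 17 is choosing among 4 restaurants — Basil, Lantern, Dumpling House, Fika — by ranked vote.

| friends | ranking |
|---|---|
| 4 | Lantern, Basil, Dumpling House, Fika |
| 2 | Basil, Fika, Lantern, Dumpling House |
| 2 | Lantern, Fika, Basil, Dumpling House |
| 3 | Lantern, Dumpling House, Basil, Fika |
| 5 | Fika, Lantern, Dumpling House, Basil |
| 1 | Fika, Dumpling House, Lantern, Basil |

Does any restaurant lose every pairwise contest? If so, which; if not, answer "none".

Pairwise majorities:
Basil vs Lantern: Lantern, 15–2.
Basil vs Dumpling House: Basil preferred on 4+2+2 = 8 ballots; Dumpling House wins 9–8.
Basil vs Fika: Basil preferred on 4+2+3 = 9 ballots; Basil wins 9–8.
Lantern vs Dumpling House: 16 to 1, Lantern.
Lantern vs Fika: Lantern, 9–8.
Dumpling House–Fika: Fika 10–7.
Every restaurant wins at least one matchup (Basil beats Fika; Lantern beats Basil; Dumpling House beats Basil; Fika beats Dumpling House), so there is no Condorcet loser.

none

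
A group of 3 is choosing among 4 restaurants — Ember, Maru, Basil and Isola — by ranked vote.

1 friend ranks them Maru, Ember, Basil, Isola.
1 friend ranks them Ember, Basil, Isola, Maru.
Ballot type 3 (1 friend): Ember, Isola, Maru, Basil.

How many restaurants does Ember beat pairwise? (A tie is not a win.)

3

Ember against each rival (3 friends):
Ember vs Maru: 2 to 1, Ember.
Ember–Basil: Ember 3–0.
Ember vs Isola: Ember is ranked higher on 1+1+1 = 3 ballots, Isola on 0. Ember wins 3–0.
Ember beats Maru, Basil, Isola — 3 pairwise wins.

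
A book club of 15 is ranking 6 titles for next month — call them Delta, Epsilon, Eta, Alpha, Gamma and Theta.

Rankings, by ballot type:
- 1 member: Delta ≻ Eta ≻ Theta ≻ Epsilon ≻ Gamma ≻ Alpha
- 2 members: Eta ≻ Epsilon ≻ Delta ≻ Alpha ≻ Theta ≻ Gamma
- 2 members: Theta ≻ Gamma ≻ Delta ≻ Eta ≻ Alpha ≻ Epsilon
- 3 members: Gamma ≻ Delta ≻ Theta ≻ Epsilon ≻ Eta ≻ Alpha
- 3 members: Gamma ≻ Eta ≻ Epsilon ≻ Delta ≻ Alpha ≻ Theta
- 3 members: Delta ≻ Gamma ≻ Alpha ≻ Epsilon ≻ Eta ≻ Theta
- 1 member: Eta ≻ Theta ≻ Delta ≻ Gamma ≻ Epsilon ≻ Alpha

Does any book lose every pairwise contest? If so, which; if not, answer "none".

Head-to-head results (15 members):
Delta vs Epsilon: Delta, 10–5.
Delta vs Eta: 1+2+3+3 = 9 for Delta, 6 for Eta — Delta by 9–6.
Delta vs Alpha: 15 to 0, Delta.
Delta–Gamma: Gamma 8–7.
Delta vs Theta: Delta wins 12–3.
Epsilon vs Eta: Eta wins 9–6.
Epsilon vs Alpha: Epsilon wins 10–5.
Epsilon vs Gamma: 3 to 12, Gamma.
Epsilon vs Theta: Epsilon, 8–7.
Eta vs Alpha: Eta is ranked higher on 1+2+2+3+3+1 = 12 ballots, Alpha on 3. Eta wins 12–3.
Eta vs Gamma: Gamma, 11–4.
Eta vs Theta: Eta, 10–5.
Alpha vs Gamma: Gamma, 13–2.
Alpha vs Theta: Alpha is ranked higher on 2+3+3 = 8 ballots, Theta on 7. Alpha wins 8–7.
Gamma vs Theta: 3+3+3 = 9 for Gamma, 6 for Theta — Gamma by 9–6.
Theta loses to every other book — it is the Condorcet loser.

Theta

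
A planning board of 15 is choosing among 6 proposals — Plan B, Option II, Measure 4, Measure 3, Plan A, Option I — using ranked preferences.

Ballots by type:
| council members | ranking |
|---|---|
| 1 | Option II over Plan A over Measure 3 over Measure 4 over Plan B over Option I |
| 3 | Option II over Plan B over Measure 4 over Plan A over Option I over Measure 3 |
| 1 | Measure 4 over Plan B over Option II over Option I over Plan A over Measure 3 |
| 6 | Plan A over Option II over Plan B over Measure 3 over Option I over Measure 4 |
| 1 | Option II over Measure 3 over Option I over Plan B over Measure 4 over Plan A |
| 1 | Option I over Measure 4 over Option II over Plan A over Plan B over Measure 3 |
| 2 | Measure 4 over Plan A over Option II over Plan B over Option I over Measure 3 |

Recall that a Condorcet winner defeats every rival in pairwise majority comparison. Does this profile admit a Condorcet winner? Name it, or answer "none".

none

Head-to-head results (15 council members):
Plan B vs Option II: 1 for Plan B, 14 for Option II — Option II by 14–1.
Plan B vs Measure 4: 3+6+1 = 10 for Plan B, 5 for Measure 4 — Plan B by 10–5.
Plan B vs Measure 3: Plan B preferred on 3+1+6+1+2 = 13 ballots; Plan B wins 13–2.
Plan B vs Plan A: Plan B preferred on 3+1+1 = 5 ballots; Plan A wins 10–5.
Plan B vs Option I: 1+3+1+6+2 = 13 for Plan B, 2 for Option I — Plan B by 13–2.
Option II vs Measure 4: 1+3+6+1 = 11 for Option II, 4 for Measure 4 — Option II by 11–4.
Option II vs Measure 3: 15 to 0, Option II.
Option II vs Plan A: 1+3+1+1+1 = 7 for Option II, 8 for Plan A — Plan A by 8–7.
Option II vs Option I: Option II preferred on 1+3+1+6+1+2 = 14 ballots; Option II wins 14–1.
Measure 4 vs Measure 3: 3+1+1+2 = 7 for Measure 4, 8 for Measure 3 — Measure 3 by 8–7.
Measure 4 vs Plan A: Measure 4 preferred on 3+1+1+1+2 = 8 ballots; Measure 4 wins 8–7.
Measure 4 vs Option I: 7 to 8, Option I.
Measure 3 vs Plan A: 1 to 14, Plan A.
Measure 3 vs Option I: Measure 3 preferred on 1+6+1 = 8 ballots; Measure 3 wins 8–7.
Plan A vs Option I: 12 to 3, Plan A.
Each option drops at least one matchup (Plan B loses to Option II; Option II loses to Plan A; Measure 4 loses to Plan B; Measure 3 loses to Plan B; Plan A loses to Measure 4; Option I loses to Plan B); the cycle Plan B beats Measure 4 beats Plan A beats Plan B rules out a Condorcet winner.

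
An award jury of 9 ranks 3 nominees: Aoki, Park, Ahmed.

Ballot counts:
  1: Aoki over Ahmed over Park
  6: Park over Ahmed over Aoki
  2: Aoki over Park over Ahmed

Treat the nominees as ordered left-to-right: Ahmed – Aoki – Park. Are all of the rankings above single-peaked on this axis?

Axis positions: Ahmed=1, Aoki=2, Park=3.
Bloc 1 (peak Aoki at position 2): ranking walks positions 2-1-3, expanding outward from the peak — single-peaked.
Bloc 2: ranking walks positions 3-1-2; Ahmed is ranked above Aoki even though Aoki lies between Ahmed and the peak Park on the axis — preferences dip and rise again. Not single-peaked.
Bloc 3 (peak Aoki at position 2): ranking walks positions 2-3-1, expanding outward from the peak — single-peaked.
Bloc 2 violates single-peakedness, so the profile is not single-peaked on this axis.

no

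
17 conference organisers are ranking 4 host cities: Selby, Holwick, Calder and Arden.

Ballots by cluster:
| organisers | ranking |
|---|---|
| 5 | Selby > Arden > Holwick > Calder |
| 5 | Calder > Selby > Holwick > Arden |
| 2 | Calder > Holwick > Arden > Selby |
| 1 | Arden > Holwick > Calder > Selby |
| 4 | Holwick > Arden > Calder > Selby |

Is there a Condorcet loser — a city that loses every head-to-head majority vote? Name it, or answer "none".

none

Pairwise majorities:
Selby vs Holwick: Selby, 10–7.
Selby–Calder: Calder 12–5.
Selby–Arden: Selby 10–7.
Holwick–Calder: Holwick 10–7.
Holwick vs Arden: Holwick preferred on 5+2+4 = 11 ballots; Holwick wins 11–6.
Calder vs Arden: 7 to 10, Arden.
No city is winless: Selby beats Holwick; Holwick beats Calder; Calder beats Selby; Arden beats Calder. There is no Condorcet loser.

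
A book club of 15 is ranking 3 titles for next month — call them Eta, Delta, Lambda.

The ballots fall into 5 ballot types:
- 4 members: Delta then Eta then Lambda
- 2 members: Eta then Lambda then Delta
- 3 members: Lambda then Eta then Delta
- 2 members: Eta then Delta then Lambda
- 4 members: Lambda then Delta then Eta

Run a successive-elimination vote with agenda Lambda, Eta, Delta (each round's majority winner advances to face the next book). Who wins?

Delta

Round 1: Lambda vs Eta — 7–8, Eta advances.
Round 2: Eta vs Delta — 7–8, Delta advances.
The agenda winner is Delta.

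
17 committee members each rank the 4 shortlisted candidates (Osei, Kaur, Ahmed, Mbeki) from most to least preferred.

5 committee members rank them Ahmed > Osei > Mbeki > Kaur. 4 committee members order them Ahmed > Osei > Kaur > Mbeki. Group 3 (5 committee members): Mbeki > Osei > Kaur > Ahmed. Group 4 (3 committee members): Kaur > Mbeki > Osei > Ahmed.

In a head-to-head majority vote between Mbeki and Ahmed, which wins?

Ballots ranking Mbeki above Ahmed: 5 + 3 = 8.
Ballots ranking Ahmed above Mbeki: 17 − 8 = 9.
Ahmed wins the head-to-head 9–8.

Ahmed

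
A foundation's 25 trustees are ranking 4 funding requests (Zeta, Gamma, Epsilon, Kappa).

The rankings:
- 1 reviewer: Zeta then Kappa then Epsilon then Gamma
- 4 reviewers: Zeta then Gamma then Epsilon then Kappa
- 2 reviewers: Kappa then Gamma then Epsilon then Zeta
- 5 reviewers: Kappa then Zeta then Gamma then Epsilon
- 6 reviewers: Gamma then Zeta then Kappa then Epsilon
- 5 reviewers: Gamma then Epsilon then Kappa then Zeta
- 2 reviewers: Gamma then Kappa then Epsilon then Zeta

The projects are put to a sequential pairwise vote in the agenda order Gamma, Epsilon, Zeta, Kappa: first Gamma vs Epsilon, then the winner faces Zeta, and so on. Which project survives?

Round 1: Gamma vs Epsilon — 24–1, Gamma advances.
Round 2: Gamma vs Zeta — 15–10, Gamma advances.
Round 3: Gamma vs Kappa — 17–8, Gamma advances.
Gamma survives the agenda.

Gamma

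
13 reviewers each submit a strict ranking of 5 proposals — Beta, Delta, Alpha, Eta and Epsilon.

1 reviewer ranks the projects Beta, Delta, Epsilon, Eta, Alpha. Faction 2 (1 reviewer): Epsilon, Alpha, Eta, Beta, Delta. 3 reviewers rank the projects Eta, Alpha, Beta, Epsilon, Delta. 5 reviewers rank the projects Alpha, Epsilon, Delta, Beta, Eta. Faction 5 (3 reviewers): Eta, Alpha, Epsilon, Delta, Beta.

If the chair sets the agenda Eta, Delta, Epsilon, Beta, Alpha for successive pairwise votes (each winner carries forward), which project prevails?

Alpha

Round 1: Eta vs Delta — 7–6, Eta advances.
Round 2: Eta vs Epsilon — 6–7, Epsilon advances.
Round 3: Epsilon vs Beta — 9–4, Epsilon advances.
Round 4: Epsilon vs Alpha — 2–11, Alpha advances.
Alpha survives the agenda.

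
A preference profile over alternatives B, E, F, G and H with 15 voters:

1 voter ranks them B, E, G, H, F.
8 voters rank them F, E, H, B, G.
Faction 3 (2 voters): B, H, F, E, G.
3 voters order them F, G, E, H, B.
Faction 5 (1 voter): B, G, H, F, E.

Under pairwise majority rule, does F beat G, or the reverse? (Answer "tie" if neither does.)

F

Ballots ranking F above G: 8 + 2 + 3 = 13.
Ballots ranking G above F: 15 − 13 = 2.
F wins the head-to-head 13–2.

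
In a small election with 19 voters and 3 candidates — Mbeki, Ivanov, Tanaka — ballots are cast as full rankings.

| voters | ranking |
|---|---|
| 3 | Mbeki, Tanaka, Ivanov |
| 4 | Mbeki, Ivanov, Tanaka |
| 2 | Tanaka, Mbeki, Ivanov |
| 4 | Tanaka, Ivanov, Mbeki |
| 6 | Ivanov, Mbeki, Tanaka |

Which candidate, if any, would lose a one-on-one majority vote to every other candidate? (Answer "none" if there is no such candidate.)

Head-to-head results (19 voters):
Mbeki vs Ivanov: 3+4+2 = 9 for Mbeki, 10 for Ivanov — Ivanov by 10–9.
Mbeki–Tanaka: Mbeki 13–6.
Ivanov vs Tanaka: Ivanov wins 10–9.
Tanaka loses to every other candidate — it is the Condorcet loser.

Tanaka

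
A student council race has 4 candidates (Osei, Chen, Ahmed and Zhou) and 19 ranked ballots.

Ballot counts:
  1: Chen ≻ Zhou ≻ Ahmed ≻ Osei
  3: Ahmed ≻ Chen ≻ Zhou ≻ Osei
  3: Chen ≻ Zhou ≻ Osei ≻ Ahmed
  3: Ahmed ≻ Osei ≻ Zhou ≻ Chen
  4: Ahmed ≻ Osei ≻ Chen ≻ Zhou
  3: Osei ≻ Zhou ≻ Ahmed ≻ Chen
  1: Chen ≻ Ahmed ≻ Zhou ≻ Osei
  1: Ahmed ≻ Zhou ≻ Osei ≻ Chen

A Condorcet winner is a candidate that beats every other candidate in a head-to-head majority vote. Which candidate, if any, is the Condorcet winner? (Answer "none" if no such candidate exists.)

Ahmed

Head-to-head results (19 voters):
Osei vs Chen: Osei preferred on 3+4+3+1 = 11 ballots; Osei wins 11–8.
Osei vs Ahmed: Osei is ranked higher on 3+3 = 6 ballots, Ahmed on 13. Ahmed wins 13–6.
Osei vs Zhou: 10 to 9, Osei.
Chen vs Ahmed: Chen is ranked higher on 1+3+1 = 5 ballots, Ahmed on 14. Ahmed wins 14–5.
Chen vs Zhou: 1+3+3+4+1 = 12 for Chen, 7 for Zhou — Chen by 12–7.
Ahmed vs Zhou: Ahmed, 12–7.
Ahmed beats each of Osei, Chen, Zhou — Ahmed is the Condorcet winner.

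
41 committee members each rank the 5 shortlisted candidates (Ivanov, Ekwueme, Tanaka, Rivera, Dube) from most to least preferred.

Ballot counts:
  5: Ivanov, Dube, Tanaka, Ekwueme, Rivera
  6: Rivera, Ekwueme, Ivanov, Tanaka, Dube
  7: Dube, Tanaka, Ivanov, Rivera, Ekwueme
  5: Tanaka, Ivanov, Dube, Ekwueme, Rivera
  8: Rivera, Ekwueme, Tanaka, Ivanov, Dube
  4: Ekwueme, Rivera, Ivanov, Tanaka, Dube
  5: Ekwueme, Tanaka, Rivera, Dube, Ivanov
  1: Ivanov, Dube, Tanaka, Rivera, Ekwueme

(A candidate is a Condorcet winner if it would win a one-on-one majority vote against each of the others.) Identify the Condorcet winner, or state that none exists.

none

Check each pair by majority over 41 ballots:
Ivanov vs Ekwueme: 5+7+5+1 = 18 for Ivanov, 23 for Ekwueme — Ekwueme by 23–18.
Ivanov vs Tanaka: Ivanov preferred on 5+6+4+1 = 16 ballots; Tanaka wins 25–16.
Ivanov vs Rivera: 18 to 23, Rivera.
Ivanov vs Dube: 5+6+5+8+4+1 = 29 for Ivanov, 12 for Dube — Ivanov by 29–12.
Ekwueme vs Tanaka: Ekwueme preferred on 6+8+4+5 = 23 ballots; Ekwueme wins 23–18.
Ekwueme vs Rivera: 5+5+4+5 = 19 for Ekwueme, 22 for Rivera — Rivera by 22–19.
Ekwueme vs Dube: Ekwueme, 23–18.
Tanaka vs Rivera: 23 to 18, Tanaka.
Tanaka vs Dube: Tanaka preferred on 6+5+8+4+5 = 28 ballots; Tanaka wins 28–13.
Rivera vs Dube: Rivera is ranked higher on 6+8+4+5 = 23 ballots, Dube on 18. Rivera wins 23–18.
Each candidate drops at least one matchup (Ivanov loses to Ekwueme; Ekwueme loses to Rivera; Tanaka loses to Ekwueme; Rivera loses to Tanaka; Dube loses to Ivanov); the cycle Ekwueme beats Tanaka beats Rivera beats Ekwueme rules out a Condorcet winner.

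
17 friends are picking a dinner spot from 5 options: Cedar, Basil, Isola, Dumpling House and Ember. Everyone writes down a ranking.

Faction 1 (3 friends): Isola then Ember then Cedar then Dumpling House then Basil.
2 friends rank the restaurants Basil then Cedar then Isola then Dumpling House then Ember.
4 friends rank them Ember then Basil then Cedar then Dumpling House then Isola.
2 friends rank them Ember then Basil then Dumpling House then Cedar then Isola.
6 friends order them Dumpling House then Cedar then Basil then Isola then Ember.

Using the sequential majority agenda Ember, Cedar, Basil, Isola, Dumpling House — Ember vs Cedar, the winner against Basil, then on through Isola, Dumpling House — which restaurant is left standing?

Round 1: Ember vs Cedar — 9–8, Ember advances.
Round 2: Ember vs Basil — 9–8, Ember advances.
Round 3: Ember vs Isola — 6–11, Isola advances.
Round 4: Isola vs Dumpling House — 5–12, Dumpling House advances.
Dumpling House survives the agenda.

Dumpling House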